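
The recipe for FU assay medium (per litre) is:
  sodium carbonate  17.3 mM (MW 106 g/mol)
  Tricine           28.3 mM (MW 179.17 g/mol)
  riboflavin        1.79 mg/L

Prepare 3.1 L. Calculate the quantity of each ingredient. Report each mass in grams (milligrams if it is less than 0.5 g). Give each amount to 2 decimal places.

sodium carbonate 5.68 g; Tricine 15.72 g; riboflavin 5.55 mg

Scale factor relative to 1 L: 3.1.
sodium carbonate: 17.3 mmol/L × 106 g/mol × 3.1 L ÷ 1000 = 5.68 g
Tricine: 28.3 mmol/L × 179.17 g/mol × 3.1 L ÷ 1000 = 15.72 g
riboflavin: 1.79 mg/L × 3.1 L = 5.55 mg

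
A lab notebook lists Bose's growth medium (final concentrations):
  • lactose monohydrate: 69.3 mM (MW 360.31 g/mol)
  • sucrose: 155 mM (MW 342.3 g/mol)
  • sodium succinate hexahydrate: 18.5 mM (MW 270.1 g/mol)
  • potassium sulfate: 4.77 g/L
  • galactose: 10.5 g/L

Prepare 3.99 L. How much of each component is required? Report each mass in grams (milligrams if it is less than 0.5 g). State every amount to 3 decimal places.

Working volume: 3.99 L.
lactose monohydrate: 69.3 mmol/L × 360.31 g/mol × 3.99 L ÷ 1000 = 99.628 g
sucrose: 155 mmol/L × 342.3 g/mol × 3.99 L ÷ 1000 = 211.695 g
sodium succinate hexahydrate: 18.5 mmol/L × 270.1 g/mol × 3.99 L ÷ 1000 = 19.937 g
potassium sulfate: 4.77 g/L × 3.99 L = 19.032 g
galactose: 10.5 g/L × 3.99 L = 41.895 g

lactose monohydrate 99.628 g; sucrose 211.695 g; sodium succinate hexahydrate 19.937 g; potassium sulfate 19.032 g; galactose 41.895 g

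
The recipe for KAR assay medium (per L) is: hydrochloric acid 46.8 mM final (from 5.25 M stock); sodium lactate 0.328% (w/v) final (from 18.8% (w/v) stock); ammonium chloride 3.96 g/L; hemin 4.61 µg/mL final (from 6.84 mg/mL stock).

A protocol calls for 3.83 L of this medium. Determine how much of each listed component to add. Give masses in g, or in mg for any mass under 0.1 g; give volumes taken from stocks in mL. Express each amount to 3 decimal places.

Scale factor relative to 1 L: 3.83.
hydrochloric acid: C1V1 = C2V2 → 46.8 mM × 3830 mL ÷ 5250 mM = 34.142 mL
sodium lactate: dilute stock: 0.328% ÷ 18.8% × 3830 mL = 66.821 mL
ammonium chloride: 3.96 g/L × 3.83 L = 15.167 g
hemin: V = C2·V2/C1 = 4.61 µg/mL × 3830 mL ÷ 6840 µg/mL = 2.581 mL

hydrochloric acid 34.142 mL; sodium lactate 66.821 mL; ammonium chloride 15.167 g; hemin 2.581 mL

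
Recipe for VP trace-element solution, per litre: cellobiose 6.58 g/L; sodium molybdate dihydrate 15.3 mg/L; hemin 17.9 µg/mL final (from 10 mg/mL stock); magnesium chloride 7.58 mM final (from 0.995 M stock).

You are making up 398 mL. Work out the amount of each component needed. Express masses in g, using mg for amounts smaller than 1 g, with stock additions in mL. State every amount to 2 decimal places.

cellobiose 2.62 g; sodium molybdate dihydrate 6.09 mg; hemin 0.71 mL; magnesium chloride 3.03 mL

Scale factor relative to 1 L: 0.398.
cellobiose: 6.58 g/L × 0.398 L = 2.62 g
sodium molybdate dihydrate: 15.3 mg/L × 0.398 L = 6.09 mg
hemin: dilute stock: 17.9 µg/mL × 398 mL ÷ 10000 µg/mL = 0.71 mL
magnesium chloride: V = C2·V2/C1 = 7.58 mM × 398 mL ÷ 995 mM = 3.03 mL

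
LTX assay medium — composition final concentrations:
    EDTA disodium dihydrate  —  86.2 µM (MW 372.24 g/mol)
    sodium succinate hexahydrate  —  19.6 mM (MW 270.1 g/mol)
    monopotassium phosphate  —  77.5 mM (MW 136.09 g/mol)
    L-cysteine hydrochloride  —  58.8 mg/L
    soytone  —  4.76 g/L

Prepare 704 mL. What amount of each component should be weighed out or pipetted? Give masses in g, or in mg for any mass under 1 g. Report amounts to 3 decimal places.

Working volume: 704 mL = 0.704 L.
EDTA disodium dihydrate: 86.2 µmol/L × 372.24 g/mol × 0.704 L ÷ 1000 = 22.589 mg
sodium succinate hexahydrate: 19.6 mmol/L × 270.1 g/mol × 0.704 L ÷ 1000 = 3.727 g
monopotassium phosphate: 77.5 mmol/L × 136.09 g/mol × 0.704 L ÷ 1000 = 7.425 g
L-cysteine hydrochloride: 58.8 mg/L × 0.704 L = 41.395 mg
soytone: 4.76 g/L × 0.704 L = 3.351 g

EDTA disodium dihydrate 22.589 mg; sodium succinate hexahydrate 3.727 g; monopotassium phosphate 7.425 g; L-cysteine hydrochloride 41.395 mg; soytone 3.351 g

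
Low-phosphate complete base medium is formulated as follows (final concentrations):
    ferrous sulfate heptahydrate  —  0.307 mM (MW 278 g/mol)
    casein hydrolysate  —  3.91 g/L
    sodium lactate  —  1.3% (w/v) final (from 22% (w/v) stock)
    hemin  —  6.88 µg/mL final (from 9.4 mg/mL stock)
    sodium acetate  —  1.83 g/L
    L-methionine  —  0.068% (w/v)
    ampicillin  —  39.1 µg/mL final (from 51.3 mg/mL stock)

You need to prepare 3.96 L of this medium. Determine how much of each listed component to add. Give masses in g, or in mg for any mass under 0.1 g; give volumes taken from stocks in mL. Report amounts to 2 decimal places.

ferrous sulfate heptahydrate 0.34 g; casein hydrolysate 15.48 g; sodium lactate 234.00 mL; hemin 2.90 mL; sodium acetate 7.25 g; L-methionine 2.69 g; ampicillin 3.02 mL

Scale factor relative to 1 L: 3.96.
ferrous sulfate heptahydrate: 0.307 mmol/L × 278 g/mol × 3.96 L ÷ 1000 = 0.34 g
casein hydrolysate: 3.91 g/L × 3.96 L = 15.48 g
sodium lactate: C1V1 = C2V2 → 1.3% ÷ 22% × 3960 mL = 234.00 mL
hemin: dilute stock: 6.88 µg/mL × 3960 mL ÷ 9400 µg/mL = 2.90 mL
sodium acetate: 1.83 g/L × 3.96 L = 7.25 g
L-methionine: 0.068% w/v = 0.68 g/L → 0.68 × 3.96 L = 2.69 g
ampicillin: dilute stock: 39.1 µg/mL × 3960 mL ÷ 51300 µg/mL = 3.02 mL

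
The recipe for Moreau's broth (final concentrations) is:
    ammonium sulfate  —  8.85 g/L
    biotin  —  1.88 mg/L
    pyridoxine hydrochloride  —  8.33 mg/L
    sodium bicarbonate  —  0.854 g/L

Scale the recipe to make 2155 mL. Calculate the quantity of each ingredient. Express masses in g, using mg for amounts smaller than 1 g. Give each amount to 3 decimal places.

ammonium sulfate 19.072 g; biotin 4.051 mg; pyridoxine hydrochloride 17.951 mg; sodium bicarbonate 1.840 g

Target volume = 2155 mL = 2.155 L.
ammonium sulfate: 8.85 g/L × 2.155 L = 19.072 g
biotin: 1.88 mg/L × 2.155 L = 4.051 mg
pyridoxine hydrochloride: 8.33 mg/L × 2.155 L = 17.951 mg
sodium bicarbonate: 0.854 g/L × 2.155 L = 1.840 g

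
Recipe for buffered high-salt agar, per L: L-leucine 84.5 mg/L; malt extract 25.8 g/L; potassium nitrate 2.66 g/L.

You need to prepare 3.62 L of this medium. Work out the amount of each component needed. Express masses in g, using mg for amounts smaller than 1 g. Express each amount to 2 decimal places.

Working volume: 3.62 L.
L-leucine: 84.5 mg/L × 3.62 L = 305.89 mg
malt extract: 25.8 g/L × 3.62 L = 93.40 g
potassium nitrate: 2.66 g/L × 3.62 L = 9.63 g

L-leucine 305.89 mg; malt extract 93.40 g; potassium nitrate 9.63 g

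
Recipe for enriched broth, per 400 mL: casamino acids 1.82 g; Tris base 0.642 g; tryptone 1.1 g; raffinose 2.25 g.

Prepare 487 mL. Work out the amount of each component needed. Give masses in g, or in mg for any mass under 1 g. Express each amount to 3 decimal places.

Scale factor = 487 mL / 400 mL = 1.2175.
casamino acids: 1.82 g × (487 mL / 400 mL) = 2.216 g
Tris base: 0.642 g × (487 mL / 400 mL) = 0.781635 g = 781.635 mg
tryptone: 1.1 g × (487 mL / 400 mL) = 1.339 g
raffinose: 2.25 g × (487 mL / 400 mL) = 2.739 g

casamino acids 2.216 g; Tris base 781.635 mg; tryptone 1.339 g; raffinose 2.739 g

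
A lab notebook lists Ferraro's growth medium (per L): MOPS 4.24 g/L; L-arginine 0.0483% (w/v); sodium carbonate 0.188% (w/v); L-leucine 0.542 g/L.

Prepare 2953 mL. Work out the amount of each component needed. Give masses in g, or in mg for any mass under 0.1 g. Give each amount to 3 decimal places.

MOPS 12.521 g; L-arginine 1.426 g; sodium carbonate 5.552 g; L-leucine 1.601 g

Target volume = 2953 mL = 2.953 L.
MOPS: 4.24 g/L × 2.953 L = 12.521 g
L-arginine: 0.0483 g per 100 mL × 2953 mL ÷ 100 = 1.426 g
sodium carbonate: 0.188 g per 100 mL × 2953 mL ÷ 100 = 5.552 g
L-leucine: 0.542 g/L × 2.953 L = 1.601 g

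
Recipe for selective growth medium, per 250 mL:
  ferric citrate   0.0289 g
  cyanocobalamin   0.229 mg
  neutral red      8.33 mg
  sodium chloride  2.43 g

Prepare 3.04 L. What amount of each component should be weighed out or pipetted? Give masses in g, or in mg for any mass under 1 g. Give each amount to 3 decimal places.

Ratio of target to recipe volume: 3040 / 250 = 12.16.
ferric citrate: 0.0289 g × (3040 mL / 250 mL) = 0.351424 g = 351.424 mg
cyanocobalamin: 0.229 mg × (3040 mL / 250 mL) = 2.785 mg
neutral red: 8.33 mg × (3040 mL / 250 mL) = 101.293 mg
sodium chloride: 2.43 g × (3040 mL / 250 mL) = 29.549 g

ferric citrate 351.424 mg; cyanocobalamin 2.785 mg; neutral red 101.293 mg; sodium chloride 29.549 g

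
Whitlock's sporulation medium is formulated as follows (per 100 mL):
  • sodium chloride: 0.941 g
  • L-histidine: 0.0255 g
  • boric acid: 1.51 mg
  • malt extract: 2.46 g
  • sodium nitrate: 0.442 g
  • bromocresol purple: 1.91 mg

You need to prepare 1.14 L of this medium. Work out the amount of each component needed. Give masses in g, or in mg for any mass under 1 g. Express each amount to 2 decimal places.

Ratio of target to recipe volume: 1140 / 100 = 11.4.
sodium chloride: 0.941 g × (1140 mL / 100 mL) = 10.73 g
L-histidine: 0.0255 g × (1140 mL / 100 mL) = 0.2907 g = 290.70 mg
boric acid: 1.51 mg × (1140 mL / 100 mL) = 17.21 mg
malt extract: 2.46 g × (1140 mL / 100 mL) = 28.04 g
sodium nitrate: 0.442 g × (1140 mL / 100 mL) = 5.04 g
bromocresol purple: 1.91 mg × (1140 mL / 100 mL) = 21.77 mg

sodium chloride 10.73 g; L-histidine 290.70 mg; boric acid 17.21 mg; malt extract 28.04 g; sodium nitrate 5.04 g; bromocresol purple 21.77 mg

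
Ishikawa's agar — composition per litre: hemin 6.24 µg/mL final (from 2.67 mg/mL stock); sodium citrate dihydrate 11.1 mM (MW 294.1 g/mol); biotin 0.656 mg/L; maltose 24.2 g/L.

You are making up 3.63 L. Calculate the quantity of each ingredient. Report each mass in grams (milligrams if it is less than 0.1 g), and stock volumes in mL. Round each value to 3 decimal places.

Scale factor relative to 1 L: 3.63.
hemin: V = C2·V2/C1 = 6.24 µg/mL × 3630 mL ÷ 2670 µg/mL = 8.484 mL
sodium citrate dihydrate: 11.1 mmol/L × 294.1 g/mol × 3.63 L ÷ 1000 = 11.850 g
biotin: 0.656 mg/L × 3.63 L = 2.381 mg
maltose: 24.2 g/L × 3.63 L = 87.846 g

hemin 8.484 mL; sodium citrate dihydrate 11.850 g; biotin 2.381 mg; maltose 87.846 g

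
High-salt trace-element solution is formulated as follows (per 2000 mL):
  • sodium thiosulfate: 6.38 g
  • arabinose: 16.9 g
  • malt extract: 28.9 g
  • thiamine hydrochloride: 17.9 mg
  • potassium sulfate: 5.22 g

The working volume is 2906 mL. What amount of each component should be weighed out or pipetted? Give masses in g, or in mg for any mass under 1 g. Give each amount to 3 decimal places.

sodium thiosulfate 9.270 g; arabinose 24.556 g; malt extract 41.992 g; thiamine hydrochloride 26.009 mg; potassium sulfate 7.585 g

Scale factor = 2906 mL / 2000 mL = 1.453.
sodium thiosulfate: 6.38 g × (2906 mL / 2000 mL) = 9.270 g
arabinose: 16.9 g × (2906 mL / 2000 mL) = 24.556 g
malt extract: 28.9 g × (2906 mL / 2000 mL) = 41.992 g
thiamine hydrochloride: 17.9 mg × (2906 mL / 2000 mL) = 26.009 mg
potassium sulfate: 5.22 g × (2906 mL / 2000 mL) = 7.585 g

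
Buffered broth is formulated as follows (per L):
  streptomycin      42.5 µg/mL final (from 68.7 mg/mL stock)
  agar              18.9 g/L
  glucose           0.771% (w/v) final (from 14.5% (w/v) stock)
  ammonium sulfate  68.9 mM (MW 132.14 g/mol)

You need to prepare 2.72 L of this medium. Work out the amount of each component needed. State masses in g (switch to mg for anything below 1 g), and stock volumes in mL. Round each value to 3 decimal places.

Working volume: 2.72 L.
streptomycin: C1V1 = C2V2 → 42.5 µg/mL × 2720 mL ÷ 68700 µg/mL = 1.683 mL
agar: 18.9 g/L × 2.72 L = 51.408 g
glucose: V = C2·V2/C1 = 0.771% ÷ 14.5% × 2720 mL = 144.629 mL
ammonium sulfate: 68.9 mmol/L × 132.14 g/mol × 2.72 L ÷ 1000 = 24.764 g

streptomycin 1.683 mL; agar 51.408 g; glucose 144.629 mL; ammonium sulfate 24.764 g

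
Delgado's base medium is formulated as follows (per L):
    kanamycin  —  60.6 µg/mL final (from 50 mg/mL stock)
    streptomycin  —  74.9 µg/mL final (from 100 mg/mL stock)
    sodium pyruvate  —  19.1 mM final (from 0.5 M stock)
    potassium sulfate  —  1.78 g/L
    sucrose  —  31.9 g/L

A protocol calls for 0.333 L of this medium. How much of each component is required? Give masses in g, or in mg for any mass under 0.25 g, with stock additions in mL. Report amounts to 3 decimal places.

kanamycin 0.404 mL; streptomycin 0.249 mL; sodium pyruvate 12.721 mL; potassium sulfate 0.593 g; sucrose 10.623 g

Working volume: 0.333 L.
kanamycin: dilute stock: 60.6 µg/mL × 333 mL ÷ 50000 µg/mL = 0.404 mL
streptomycin: dilute stock: 74.9 µg/mL × 333 mL ÷ 100000 µg/mL = 0.249 mL
sodium pyruvate: C1V1 = C2V2 → 19.1 mM × 333 mL ÷ 500 mM = 12.721 mL
potassium sulfate: 1.78 g/L × 0.333 L = 0.593 g
sucrose: 31.9 g/L × 0.333 L = 10.623 g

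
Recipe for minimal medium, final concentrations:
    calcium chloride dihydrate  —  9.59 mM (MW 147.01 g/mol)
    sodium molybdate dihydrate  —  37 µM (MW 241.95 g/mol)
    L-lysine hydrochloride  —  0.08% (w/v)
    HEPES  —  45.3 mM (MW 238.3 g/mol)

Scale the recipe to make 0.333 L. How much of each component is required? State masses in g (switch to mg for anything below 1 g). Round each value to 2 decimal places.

calcium chloride dihydrate 469.47 mg; sodium molybdate dihydrate 2.98 mg; L-lysine hydrochloride 266.40 mg; HEPES 3.59 g

Working volume: 0.333 L.
calcium chloride dihydrate: 9.59 mmol/L × 147.01 mg/mmol × 0.333 L = 469.47 mg
sodium molybdate dihydrate: 37 µmol/L × 241.95 g/mol × 0.333 L ÷ 1000 = 2.98 mg
L-lysine hydrochloride: 0.08% w/v = 0.8 g/L → 0.8 × 0.333 L = 0.2664 g = 266.40 mg
HEPES: 45.3 mmol/L × 238.3 g/mol × 0.333 L ÷ 1000 = 3.59 g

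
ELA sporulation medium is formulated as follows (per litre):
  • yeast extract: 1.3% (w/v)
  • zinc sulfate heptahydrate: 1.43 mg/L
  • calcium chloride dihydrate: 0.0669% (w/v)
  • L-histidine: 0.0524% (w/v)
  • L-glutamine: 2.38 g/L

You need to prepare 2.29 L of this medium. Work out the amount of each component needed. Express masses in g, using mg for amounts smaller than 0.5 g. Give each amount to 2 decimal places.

yeast extract 29.77 g; zinc sulfate heptahydrate 3.27 mg; calcium chloride dihydrate 1.53 g; L-histidine 1.20 g; L-glutamine 5.45 g

Scale factor relative to 1 L: 2.29.
yeast extract: 1.3 g per 100 mL × 2290 mL ÷ 100 = 29.77 g
zinc sulfate heptahydrate: 1.43 mg/L × 2.29 L = 3.27 mg
calcium chloride dihydrate: 0.0669% w/v = 0.669 g/L → 0.669 × 2.29 L = 1.53 g
L-histidine: 0.0524 g per 100 mL × 2290 mL ÷ 100 = 1.20 g
L-glutamine: 2.38 g/L × 2.29 L = 5.45 g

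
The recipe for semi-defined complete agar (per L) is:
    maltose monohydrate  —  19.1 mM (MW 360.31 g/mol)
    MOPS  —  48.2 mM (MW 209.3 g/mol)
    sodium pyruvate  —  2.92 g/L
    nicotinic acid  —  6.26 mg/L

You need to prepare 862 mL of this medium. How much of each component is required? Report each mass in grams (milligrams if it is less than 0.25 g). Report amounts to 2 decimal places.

maltose monohydrate 5.93 g; MOPS 8.70 g; sodium pyruvate 2.52 g; nicotinic acid 5.40 mg

Scale factor relative to 1 L: 0.862.
maltose monohydrate: 19.1 mmol/L × 360.31 g/mol × 0.862 L ÷ 1000 = 5.93 g
MOPS: 48.2 mmol/L × 209.3 g/mol × 0.862 L ÷ 1000 = 8.70 g
sodium pyruvate: 2.92 g/L × 0.862 L = 2.52 g
nicotinic acid: 6.26 mg/L × 0.862 L = 5.40 mg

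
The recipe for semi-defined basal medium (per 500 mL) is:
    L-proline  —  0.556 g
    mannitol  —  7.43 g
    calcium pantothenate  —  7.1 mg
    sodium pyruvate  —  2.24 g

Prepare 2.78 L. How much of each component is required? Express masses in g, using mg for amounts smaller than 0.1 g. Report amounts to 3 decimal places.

L-proline 3.091 g; mannitol 41.311 g; calcium pantothenate 39.476 mg; sodium pyruvate 12.454 g

Scale factor = 2780 mL / 500 mL = 5.56.
L-proline: 0.556 g × (2780 mL / 500 mL) = 3.091 g
mannitol: 7.43 g × (2780 mL / 500 mL) = 41.311 g
calcium pantothenate: 7.1 mg × (2780 mL / 500 mL) = 39.476 mg
sodium pyruvate: 2.24 g × (2780 mL / 500 mL) = 12.454 g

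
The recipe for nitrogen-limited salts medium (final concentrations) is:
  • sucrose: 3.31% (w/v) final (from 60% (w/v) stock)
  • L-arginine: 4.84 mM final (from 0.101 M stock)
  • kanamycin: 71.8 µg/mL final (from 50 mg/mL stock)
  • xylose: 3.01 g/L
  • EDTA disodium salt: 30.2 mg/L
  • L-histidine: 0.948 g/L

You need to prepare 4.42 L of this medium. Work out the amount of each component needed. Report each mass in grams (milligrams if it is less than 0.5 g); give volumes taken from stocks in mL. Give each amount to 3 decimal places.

Scale factor relative to 1 L: 4.42.
sucrose: C1V1 = C2V2 → 3.31% ÷ 60% × 4420 mL = 243.837 mL
L-arginine: V = C2·V2/C1 = 4.84 mM × 4420 mL ÷ 101 mM = 211.810 mL
kanamycin: C1V1 = C2V2 → 71.8 µg/mL × 4420 mL ÷ 50000 µg/mL = 6.347 mL
xylose: 3.01 g/L × 4.42 L = 13.304 g
EDTA disodium salt: 30.2 mg/L × 4.42 L = 133.484 mg
L-histidine: 0.948 g/L × 4.42 L = 4.190 g

sucrose 243.837 mL; L-arginine 211.810 mL; kanamycin 6.347 mL; xylose 13.304 g; EDTA disodium salt 133.484 mg; L-histidine 4.190 g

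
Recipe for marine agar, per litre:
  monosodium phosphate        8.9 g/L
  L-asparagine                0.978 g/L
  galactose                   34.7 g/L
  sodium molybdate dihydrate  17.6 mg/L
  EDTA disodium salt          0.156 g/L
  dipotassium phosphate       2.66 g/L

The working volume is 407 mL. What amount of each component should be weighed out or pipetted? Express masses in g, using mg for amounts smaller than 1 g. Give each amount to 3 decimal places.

monosodium phosphate 3.622 g; L-asparagine 398.046 mg; galactose 14.123 g; sodium molybdate dihydrate 7.163 mg; EDTA disodium salt 63.492 mg; dipotassium phosphate 1.083 g

Working volume: 407 mL = 0.407 L.
monosodium phosphate: 8.9 g/L × 0.407 L = 3.622 g
L-asparagine: 0.978 g/L × 0.407 L = 0.398046 g = 398.046 mg
galactose: 34.7 g/L × 0.407 L = 14.123 g
sodium molybdate dihydrate: 17.6 mg/L × 0.407 L = 7.163 mg
EDTA disodium salt: 0.156 g/L × 0.407 L = 0.063492 g = 63.492 mg
dipotassium phosphate: 2.66 g/L × 0.407 L = 1.083 g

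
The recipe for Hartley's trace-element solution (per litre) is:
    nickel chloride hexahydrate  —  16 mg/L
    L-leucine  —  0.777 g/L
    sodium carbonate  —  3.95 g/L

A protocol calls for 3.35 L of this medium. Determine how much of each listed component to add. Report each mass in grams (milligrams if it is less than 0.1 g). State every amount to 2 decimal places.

nickel chloride hexahydrate 53.60 mg; L-leucine 2.60 g; sodium carbonate 13.23 g

Scale factor relative to 1 L: 3.35.
nickel chloride hexahydrate: 16 mg/L × 3.35 L = 53.60 mg
L-leucine: 0.777 g/L × 3.35 L = 2.60 g
sodium carbonate: 3.95 g/L × 3.35 L = 13.23 g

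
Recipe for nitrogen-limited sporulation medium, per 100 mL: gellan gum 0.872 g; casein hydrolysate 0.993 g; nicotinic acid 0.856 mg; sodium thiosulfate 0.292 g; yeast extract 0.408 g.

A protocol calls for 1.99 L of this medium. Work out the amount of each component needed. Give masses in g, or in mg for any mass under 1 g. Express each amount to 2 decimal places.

Scale factor = 1990 mL / 100 mL = 19.9.
gellan gum: 0.872 g × (1990 mL / 100 mL) = 17.35 g
casein hydrolysate: 0.993 g × (1990 mL / 100 mL) = 19.76 g
nicotinic acid: 0.856 mg × (1990 mL / 100 mL) = 17.03 mg
sodium thiosulfate: 0.292 g × (1990 mL / 100 mL) = 5.81 g
yeast extract: 0.408 g × (1990 mL / 100 mL) = 8.12 g

gellan gum 17.35 g; casein hydrolysate 19.76 g; nicotinic acid 17.03 mg; sodium thiosulfate 5.81 g; yeast extract 8.12 g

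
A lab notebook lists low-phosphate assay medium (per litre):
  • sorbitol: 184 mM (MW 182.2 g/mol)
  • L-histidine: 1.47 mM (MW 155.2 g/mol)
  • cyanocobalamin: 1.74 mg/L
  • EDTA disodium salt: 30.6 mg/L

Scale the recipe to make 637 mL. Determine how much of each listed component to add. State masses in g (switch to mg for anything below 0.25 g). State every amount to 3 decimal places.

Scale factor relative to 1 L: 0.637.
sorbitol: 184 mmol/L × 182.2 g/mol × 0.637 L ÷ 1000 = 21.355 g
L-histidine: 1.47 mmol/L × 155.2 mg/mmol × 0.637 L = 145.328 mg
cyanocobalamin: 1.74 mg/L × 0.637 L = 1.108 mg
EDTA disodium salt: 30.6 mg/L × 0.637 L = 19.492 mg

sorbitol 21.355 g; L-histidine 145.328 mg; cyanocobalamin 1.108 mg; EDTA disodium salt 19.492 mg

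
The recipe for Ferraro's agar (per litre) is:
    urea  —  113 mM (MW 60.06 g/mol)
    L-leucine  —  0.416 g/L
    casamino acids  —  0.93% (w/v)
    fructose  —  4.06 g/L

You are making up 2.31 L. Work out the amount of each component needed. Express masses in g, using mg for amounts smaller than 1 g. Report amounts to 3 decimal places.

urea 15.677 g; L-leucine 960.960 mg; casamino acids 21.483 g; fructose 9.379 g

Working volume: 2.31 L.
urea: 113 mmol/L × 60.06 g/mol × 2.31 L ÷ 1000 = 15.677 g
L-leucine: 0.416 g/L × 2.31 L = 0.96096 g = 960.960 mg
casamino acids: 0.93 g per 100 mL × 2310 mL ÷ 100 = 21.483 g
fructose: 4.06 g/L × 2.31 L = 9.379 g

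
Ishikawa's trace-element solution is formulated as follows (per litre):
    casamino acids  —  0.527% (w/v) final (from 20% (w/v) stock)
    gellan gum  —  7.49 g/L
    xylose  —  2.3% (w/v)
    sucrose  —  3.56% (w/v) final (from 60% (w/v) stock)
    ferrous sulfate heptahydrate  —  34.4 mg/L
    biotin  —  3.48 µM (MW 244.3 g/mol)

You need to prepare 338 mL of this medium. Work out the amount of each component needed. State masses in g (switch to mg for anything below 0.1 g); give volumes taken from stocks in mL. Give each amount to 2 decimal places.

Target volume = 338 mL = 0.338 L.
casamino acids: C1V1 = C2V2 → 0.527% ÷ 20% × 338 mL = 8.91 mL
gellan gum: 7.49 g/L × 0.338 L = 2.53 g
xylose: 2.3 g per 100 mL × 338 mL ÷ 100 = 7.77 g
sucrose: V = C2·V2/C1 = 3.56% ÷ 60% × 338 mL = 20.05 mL
ferrous sulfate heptahydrate: 34.4 mg/L × 0.338 L = 11.63 mg
biotin: 3.48 µmol/L × 244.3 g/mol × 0.338 L ÷ 1000 = 0.29 mg

casamino acids 8.91 mL; gellan gum 2.53 g; xylose 7.77 g; sucrose 20.05 mL; ferrous sulfate heptahydrate 11.63 mg; biotin 0.29 mg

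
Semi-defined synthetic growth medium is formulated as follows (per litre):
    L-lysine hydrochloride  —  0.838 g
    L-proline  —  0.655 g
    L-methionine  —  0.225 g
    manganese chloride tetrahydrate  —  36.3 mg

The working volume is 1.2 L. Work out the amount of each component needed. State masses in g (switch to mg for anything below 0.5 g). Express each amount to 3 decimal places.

L-lysine hydrochloride 1.006 g; L-proline 0.786 g; L-methionine 270.000 mg; manganese chloride tetrahydrate 43.560 mg

Scale factor = 1200 mL / 1000 mL = 1.2.
L-lysine hydrochloride: 0.838 g × (1200 mL / 1000 mL) = 1.006 g
L-proline: 0.655 g × (1200 mL / 1000 mL) = 0.786 g
L-methionine: 0.225 g × (1200 mL / 1000 mL) = 0.27 g = 270.000 mg
manganese chloride tetrahydrate: 36.3 mg × (1200 mL / 1000 mL) = 43.560 mg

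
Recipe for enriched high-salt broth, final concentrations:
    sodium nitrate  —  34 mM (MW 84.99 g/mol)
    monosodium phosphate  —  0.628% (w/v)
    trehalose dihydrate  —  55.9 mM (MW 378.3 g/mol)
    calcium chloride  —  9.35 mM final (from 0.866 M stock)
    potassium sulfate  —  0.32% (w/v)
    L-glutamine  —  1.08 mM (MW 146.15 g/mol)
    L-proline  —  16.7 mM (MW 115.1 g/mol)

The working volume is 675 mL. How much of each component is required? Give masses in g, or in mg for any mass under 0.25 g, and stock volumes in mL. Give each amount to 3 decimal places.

sodium nitrate 1.951 g; monosodium phosphate 4.239 g; trehalose dihydrate 14.274 g; calcium chloride 7.288 mL; potassium sulfate 2.160 g; L-glutamine 106.543 mg; L-proline 1.297 g

Scale factor relative to 1 L: 0.675.
sodium nitrate: 34 mmol/L × 84.99 g/mol × 0.675 L ÷ 1000 = 1.951 g
monosodium phosphate: 0.628% w/v = 6.28 g/L → 6.28 × 0.675 L = 4.239 g
trehalose dihydrate: 55.9 mmol/L × 378.3 g/mol × 0.675 L ÷ 1000 = 14.274 g
calcium chloride: C1V1 = C2V2 → 9.35 mM × 675 mL ÷ 866 mM = 7.288 mL
potassium sulfate: 0.32 g per 100 mL × 675 mL ÷ 100 = 2.160 g
L-glutamine: 1.08 mmol/L × 146.15 mg/mmol × 0.675 L = 106.543 mg
L-proline: 16.7 mmol/L × 115.1 g/mol × 0.675 L ÷ 1000 = 1.297 g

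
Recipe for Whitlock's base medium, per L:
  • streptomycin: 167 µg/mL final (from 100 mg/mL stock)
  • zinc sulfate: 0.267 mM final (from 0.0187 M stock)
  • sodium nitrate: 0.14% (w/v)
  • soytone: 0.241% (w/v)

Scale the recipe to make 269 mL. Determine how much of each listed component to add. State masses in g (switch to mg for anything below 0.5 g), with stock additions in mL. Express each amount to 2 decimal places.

Working volume: 269 mL = 0.269 L.
streptomycin: dilute stock: 167 µg/mL × 269 mL ÷ 100000 µg/mL = 0.45 mL
zinc sulfate: dilute stock: 0.267 mM × 269 mL ÷ 18.7 mM = 3.84 mL
sodium nitrate: 0.14 g per 100 mL × 269 mL ÷ 100 = 0.3766 g = 376.60 mg
soytone: 0.241% w/v = 2.41 g/L → 2.41 × 0.269 L = 0.65 g

streptomycin 0.45 mL; zinc sulfate 3.84 mL; sodium nitrate 376.60 mg; soytone 0.65 g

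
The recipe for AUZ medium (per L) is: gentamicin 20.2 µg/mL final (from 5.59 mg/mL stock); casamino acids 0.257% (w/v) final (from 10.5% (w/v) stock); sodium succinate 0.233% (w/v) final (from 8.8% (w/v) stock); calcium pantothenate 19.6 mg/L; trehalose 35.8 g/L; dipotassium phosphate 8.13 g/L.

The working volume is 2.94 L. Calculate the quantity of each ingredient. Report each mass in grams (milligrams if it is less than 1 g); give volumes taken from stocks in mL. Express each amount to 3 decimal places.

Working volume: 2.94 L.
gentamicin: dilute stock: 20.2 µg/mL × 2940 mL ÷ 5590 µg/mL = 10.624 mL
casamino acids: V = C2·V2/C1 = 0.257% ÷ 10.5% × 2940 mL = 71.960 mL
sodium succinate: V = C2·V2/C1 = 0.233% ÷ 8.8% × 2940 mL = 77.843 mL
calcium pantothenate: 19.6 mg/L × 2.94 L = 57.624 mg
trehalose: 35.8 g/L × 2.94 L = 105.252 g
dipotassium phosphate: 8.13 g/L × 2.94 L = 23.902 g

gentamicin 10.624 mL; casamino acids 71.960 mL; sodium succinate 77.843 mL; calcium pantothenate 57.624 mg; trehalose 105.252 g; dipotassium phosphate 23.902 g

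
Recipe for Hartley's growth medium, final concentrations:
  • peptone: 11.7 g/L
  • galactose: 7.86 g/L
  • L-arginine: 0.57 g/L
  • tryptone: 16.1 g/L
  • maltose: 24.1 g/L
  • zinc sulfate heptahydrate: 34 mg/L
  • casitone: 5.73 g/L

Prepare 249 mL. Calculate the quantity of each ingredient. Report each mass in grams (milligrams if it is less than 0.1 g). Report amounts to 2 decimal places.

peptone 2.91 g; galactose 1.96 g; L-arginine 0.14 g; tryptone 4.01 g; maltose 6.00 g; zinc sulfate heptahydrate 8.47 mg; casitone 1.43 g

Scale factor relative to 1 L: 0.249.
peptone: 11.7 g/L × 0.249 L = 2.91 g
galactose: 7.86 g/L × 0.249 L = 1.96 g
L-arginine: 0.57 g/L × 0.249 L = 0.14 g
tryptone: 16.1 g/L × 0.249 L = 4.01 g
maltose: 24.1 g/L × 0.249 L = 6.00 g
zinc sulfate heptahydrate: 34 mg/L × 0.249 L = 8.47 mg
casitone: 5.73 g/L × 0.249 L = 1.43 g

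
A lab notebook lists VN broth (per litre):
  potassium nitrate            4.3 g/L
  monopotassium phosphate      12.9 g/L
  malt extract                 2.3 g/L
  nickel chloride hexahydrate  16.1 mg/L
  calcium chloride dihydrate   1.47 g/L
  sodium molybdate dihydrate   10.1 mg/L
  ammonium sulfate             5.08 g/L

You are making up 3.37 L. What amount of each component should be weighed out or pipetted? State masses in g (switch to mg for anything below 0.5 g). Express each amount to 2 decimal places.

potassium nitrate 14.49 g; monopotassium phosphate 43.47 g; malt extract 7.75 g; nickel chloride hexahydrate 54.26 mg; calcium chloride dihydrate 4.95 g; sodium molybdate dihydrate 34.04 mg; ammonium sulfate 17.12 g

Scale factor relative to 1 L: 3.37.
potassium nitrate: 4.3 g/L × 3.37 L = 14.49 g
monopotassium phosphate: 12.9 g/L × 3.37 L = 43.47 g
malt extract: 2.3 g/L × 3.37 L = 7.75 g
nickel chloride hexahydrate: 16.1 mg/L × 3.37 L = 54.26 mg
calcium chloride dihydrate: 1.47 g/L × 3.37 L = 4.95 g
sodium molybdate dihydrate: 10.1 mg/L × 3.37 L = 34.04 mg
ammonium sulfate: 5.08 g/L × 3.37 L = 17.12 g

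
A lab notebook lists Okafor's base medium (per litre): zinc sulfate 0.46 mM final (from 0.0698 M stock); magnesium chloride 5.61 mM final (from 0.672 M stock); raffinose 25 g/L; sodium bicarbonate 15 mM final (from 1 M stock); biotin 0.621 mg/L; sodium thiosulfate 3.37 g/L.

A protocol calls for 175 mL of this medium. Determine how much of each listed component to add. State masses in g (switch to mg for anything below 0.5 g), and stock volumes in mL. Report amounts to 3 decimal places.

Working volume: 175 mL = 0.175 L.
zinc sulfate: C1V1 = C2V2 → 0.46 mM × 175 mL ÷ 69.8 mM = 1.153 mL
magnesium chloride: C1V1 = C2V2 → 5.61 mM × 175 mL ÷ 672 mM = 1.461 mL
raffinose: 25 g/L × 0.175 L = 4.375 g
sodium bicarbonate: V = C2·V2/C1 = 15 mM × 175 mL ÷ 1000 mM = 2.625 mL
biotin: 0.621 mg/L × 0.175 L = 0.109 mg
sodium thiosulfate: 3.37 g/L × 0.175 L = 0.590 g

zinc sulfate 1.153 mL; magnesium chloride 1.461 mL; raffinose 4.375 g; sodium bicarbonate 2.625 mL; biotin 0.109 mg; sodium thiosulfate 0.590 g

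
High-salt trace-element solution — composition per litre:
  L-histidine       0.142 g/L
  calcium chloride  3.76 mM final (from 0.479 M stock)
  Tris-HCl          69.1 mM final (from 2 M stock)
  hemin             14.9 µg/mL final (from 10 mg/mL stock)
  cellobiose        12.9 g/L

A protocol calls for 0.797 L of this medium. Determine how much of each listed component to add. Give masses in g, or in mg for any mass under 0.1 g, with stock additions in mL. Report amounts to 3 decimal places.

L-histidine 0.113 g; calcium chloride 6.256 mL; Tris-HCl 27.536 mL; hemin 1.188 mL; cellobiose 10.281 g

Working volume: 0.797 L.
L-histidine: 0.142 g/L × 0.797 L = 0.113 g
calcium chloride: C1V1 = C2V2 → 3.76 mM × 797 mL ÷ 479 mM = 6.256 mL
Tris-HCl: dilute stock: 69.1 mM × 797 mL ÷ 2000 mM = 27.536 mL
hemin: V = C2·V2/C1 = 14.9 µg/mL × 797 mL ÷ 10000 µg/mL = 1.188 mL
cellobiose: 12.9 g/L × 0.797 L = 10.281 g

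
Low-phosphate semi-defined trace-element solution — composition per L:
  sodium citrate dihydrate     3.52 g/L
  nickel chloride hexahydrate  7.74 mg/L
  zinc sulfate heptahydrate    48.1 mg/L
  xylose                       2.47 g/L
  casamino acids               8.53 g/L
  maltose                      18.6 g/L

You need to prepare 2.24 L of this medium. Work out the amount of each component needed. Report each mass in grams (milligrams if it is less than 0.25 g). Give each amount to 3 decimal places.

Scale factor relative to 1 L: 2.24.
sodium citrate dihydrate: 3.52 g/L × 2.24 L = 7.885 g
nickel chloride hexahydrate: 7.74 mg/L × 2.24 L = 17.338 mg
zinc sulfate heptahydrate: 48.1 mg/L × 2.24 L = 107.744 mg
xylose: 2.47 g/L × 2.24 L = 5.533 g
casamino acids: 8.53 g/L × 2.24 L = 19.107 g
maltose: 18.6 g/L × 2.24 L = 41.664 g

sodium citrate dihydrate 7.885 g; nickel chloride hexahydrate 17.338 mg; zinc sulfate heptahydrate 107.744 mg; xylose 5.533 g; casamino acids 19.107 g; maltose 41.664 g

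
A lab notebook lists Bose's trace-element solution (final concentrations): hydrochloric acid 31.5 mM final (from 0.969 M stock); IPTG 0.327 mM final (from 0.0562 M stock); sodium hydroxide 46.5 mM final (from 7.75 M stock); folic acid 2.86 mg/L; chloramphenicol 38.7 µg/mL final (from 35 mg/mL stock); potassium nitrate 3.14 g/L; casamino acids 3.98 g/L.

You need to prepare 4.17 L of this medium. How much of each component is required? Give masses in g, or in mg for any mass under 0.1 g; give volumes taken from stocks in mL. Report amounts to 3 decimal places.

hydrochloric acid 135.557 mL; IPTG 24.263 mL; sodium hydroxide 25.020 mL; folic acid 11.926 mg; chloramphenicol 4.611 mL; potassium nitrate 13.094 g; casamino acids 16.597 g

Scale factor relative to 1 L: 4.17.
hydrochloric acid: dilute stock: 31.5 mM × 4170 mL ÷ 969 mM = 135.557 mL
IPTG: V = C2·V2/C1 = 0.327 mM × 4170 mL ÷ 56.2 mM = 24.263 mL
sodium hydroxide: dilute stock: 46.5 mM × 4170 mL ÷ 7750 mM = 25.020 mL
folic acid: 2.86 mg/L × 4.17 L = 11.926 mg
chloramphenicol: C1V1 = C2V2 → 38.7 µg/mL × 4170 mL ÷ 35000 µg/mL = 4.611 mL
potassium nitrate: 3.14 g/L × 4.17 L = 13.094 g
casamino acids: 3.98 g/L × 4.17 L = 16.597 g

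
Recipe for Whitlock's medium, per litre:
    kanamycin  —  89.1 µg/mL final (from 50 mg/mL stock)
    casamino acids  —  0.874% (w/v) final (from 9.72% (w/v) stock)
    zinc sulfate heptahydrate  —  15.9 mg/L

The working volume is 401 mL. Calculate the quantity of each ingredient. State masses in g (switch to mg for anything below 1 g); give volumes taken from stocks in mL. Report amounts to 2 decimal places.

Target volume = 401 mL = 0.401 L.
kanamycin: dilute stock: 89.1 µg/mL × 401 mL ÷ 50000 µg/mL = 0.71 mL
casamino acids: V = C2·V2/C1 = 0.874% ÷ 9.72% × 401 mL = 36.06 mL
zinc sulfate heptahydrate: 15.9 mg/L × 0.401 L = 6.38 mg

kanamycin 0.71 mL; casamino acids 36.06 mL; zinc sulfate heptahydrate 6.38 mg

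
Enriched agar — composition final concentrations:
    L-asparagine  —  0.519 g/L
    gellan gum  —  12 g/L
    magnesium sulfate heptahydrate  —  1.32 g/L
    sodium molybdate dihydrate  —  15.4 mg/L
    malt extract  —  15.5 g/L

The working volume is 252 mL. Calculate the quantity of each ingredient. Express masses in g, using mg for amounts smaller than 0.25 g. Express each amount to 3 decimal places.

L-asparagine 130.788 mg; gellan gum 3.024 g; magnesium sulfate heptahydrate 0.333 g; sodium molybdate dihydrate 3.881 mg; malt extract 3.906 g

Working volume: 252 mL = 0.252 L.
L-asparagine: 0.519 g/L × 0.252 L = 0.130788 g = 130.788 mg
gellan gum: 12 g/L × 0.252 L = 3.024 g
magnesium sulfate heptahydrate: 1.32 g/L × 0.252 L = 0.333 g
sodium molybdate dihydrate: 15.4 mg/L × 0.252 L = 3.881 mg
malt extract: 15.5 g/L × 0.252 L = 3.906 g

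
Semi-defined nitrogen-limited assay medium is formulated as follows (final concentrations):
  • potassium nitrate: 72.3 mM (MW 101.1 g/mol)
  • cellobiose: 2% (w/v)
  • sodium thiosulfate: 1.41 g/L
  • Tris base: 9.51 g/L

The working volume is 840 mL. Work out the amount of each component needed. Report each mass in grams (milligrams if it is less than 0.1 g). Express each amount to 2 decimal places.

potassium nitrate 6.14 g; cellobiose 16.80 g; sodium thiosulfate 1.18 g; Tris base 7.99 g

Working volume: 840 mL = 0.84 L.
potassium nitrate: 72.3 mmol/L × 101.1 g/mol × 0.84 L ÷ 1000 = 6.14 g
cellobiose: 2% w/v = 20 g/L → 20 × 0.84 L = 16.80 g
sodium thiosulfate: 1.41 g/L × 0.84 L = 1.18 g
Tris base: 9.51 g/L × 0.84 L = 7.99 g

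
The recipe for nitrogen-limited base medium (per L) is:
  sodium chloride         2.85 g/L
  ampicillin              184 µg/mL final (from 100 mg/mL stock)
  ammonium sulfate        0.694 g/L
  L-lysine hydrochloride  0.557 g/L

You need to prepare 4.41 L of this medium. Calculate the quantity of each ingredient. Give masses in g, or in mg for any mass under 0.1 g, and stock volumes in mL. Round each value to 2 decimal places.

sodium chloride 12.57 g; ampicillin 8.11 mL; ammonium sulfate 3.06 g; L-lysine hydrochloride 2.46 g

Working volume: 4.41 L.
sodium chloride: 2.85 g/L × 4.41 L = 12.57 g
ampicillin: C1V1 = C2V2 → 184 µg/mL × 4410 mL ÷ 100000 µg/mL = 8.11 mL
ammonium sulfate: 0.694 g/L × 4.41 L = 3.06 g
L-lysine hydrochloride: 0.557 g/L × 4.41 L = 2.46 g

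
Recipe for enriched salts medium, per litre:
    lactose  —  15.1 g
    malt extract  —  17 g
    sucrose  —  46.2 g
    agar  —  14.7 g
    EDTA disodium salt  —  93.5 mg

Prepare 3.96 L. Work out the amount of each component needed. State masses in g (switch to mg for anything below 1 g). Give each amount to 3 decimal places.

Ratio of target to recipe volume: 3960 / 1000 = 3.96.
lactose: 15.1 g × (3960 mL / 1000 mL) = 59.796 g
malt extract: 17 g × (3960 mL / 1000 mL) = 67.320 g
sucrose: 46.2 g × (3960 mL / 1000 mL) = 182.952 g
agar: 14.7 g × (3960 mL / 1000 mL) = 58.212 g
EDTA disodium salt: 93.5 mg × (3960 mL / 1000 mL) = 370.260 mg

lactose 59.796 g; malt extract 67.320 g; sucrose 182.952 g; agar 58.212 g; EDTA disodium salt 370.260 mg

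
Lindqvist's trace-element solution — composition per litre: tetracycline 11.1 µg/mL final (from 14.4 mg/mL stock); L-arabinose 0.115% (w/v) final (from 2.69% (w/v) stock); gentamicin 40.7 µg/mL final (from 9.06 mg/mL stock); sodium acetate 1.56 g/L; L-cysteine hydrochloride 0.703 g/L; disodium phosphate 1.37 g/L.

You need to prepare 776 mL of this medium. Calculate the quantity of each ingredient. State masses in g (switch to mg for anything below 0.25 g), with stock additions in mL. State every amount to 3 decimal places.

tetracycline 0.598 mL; L-arabinose 33.175 mL; gentamicin 3.486 mL; sodium acetate 1.211 g; L-cysteine hydrochloride 0.546 g; disodium phosphate 1.063 g

Target volume = 776 mL = 0.776 L.
tetracycline: dilute stock: 11.1 µg/mL × 776 mL ÷ 14400 µg/mL = 0.598 mL
L-arabinose: V = C2·V2/C1 = 0.115% ÷ 2.69% × 776 mL = 33.175 mL
gentamicin: C1V1 = C2V2 → 40.7 µg/mL × 776 mL ÷ 9060 µg/mL = 3.486 mL
sodium acetate: 1.56 g/L × 0.776 L = 1.211 g
L-cysteine hydrochloride: 0.703 g/L × 0.776 L = 0.546 g
disodium phosphate: 1.37 g/L × 0.776 L = 1.063 g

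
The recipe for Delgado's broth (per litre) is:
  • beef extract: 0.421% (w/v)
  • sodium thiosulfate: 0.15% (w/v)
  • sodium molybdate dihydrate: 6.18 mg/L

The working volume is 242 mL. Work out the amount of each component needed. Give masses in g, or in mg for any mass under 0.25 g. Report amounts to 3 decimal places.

Scale factor relative to 1 L: 0.242.
beef extract: 0.421% w/v = 4.21 g/L → 4.21 × 0.242 L = 1.019 g
sodium thiosulfate: 0.15% w/v = 1.5 g/L → 1.5 × 0.242 L = 0.363 g
sodium molybdate dihydrate: 6.18 mg/L × 0.242 L = 1.496 mg

beef extract 1.019 g; sodium thiosulfate 0.363 g; sodium molybdate dihydrate 1.496 mg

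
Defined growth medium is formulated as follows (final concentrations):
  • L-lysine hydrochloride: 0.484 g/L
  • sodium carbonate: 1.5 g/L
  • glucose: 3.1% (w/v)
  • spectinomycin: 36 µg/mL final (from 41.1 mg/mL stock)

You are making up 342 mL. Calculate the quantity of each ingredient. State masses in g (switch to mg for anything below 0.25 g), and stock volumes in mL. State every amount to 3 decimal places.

Working volume: 342 mL = 0.342 L.
L-lysine hydrochloride: 0.484 g/L × 0.342 L = 0.165528 g = 165.528 mg
sodium carbonate: 1.5 g/L × 0.342 L = 0.513 g
glucose: 3.1% w/v = 31 g/L → 31 × 0.342 L = 10.602 g
spectinomycin: C1V1 = C2V2 → 36 µg/mL × 342 mL ÷ 41100 µg/mL = 0.300 mL

L-lysine hydrochloride 165.528 mg; sodium carbonate 0.513 g; glucose 10.602 g; spectinomycin 0.300 mL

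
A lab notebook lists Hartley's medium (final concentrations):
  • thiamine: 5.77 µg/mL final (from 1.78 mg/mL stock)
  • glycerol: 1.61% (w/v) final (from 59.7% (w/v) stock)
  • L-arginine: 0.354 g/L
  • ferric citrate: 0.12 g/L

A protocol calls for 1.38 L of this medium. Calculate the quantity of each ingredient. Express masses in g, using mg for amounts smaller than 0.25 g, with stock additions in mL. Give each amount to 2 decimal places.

Working volume: 1.38 L.
thiamine: C1V1 = C2V2 → 5.77 µg/mL × 1380 mL ÷ 1780 µg/mL = 4.47 mL
glycerol: dilute stock: 1.61% ÷ 59.7% × 1380 mL = 37.22 mL
L-arginine: 0.354 g/L × 1.38 L = 0.49 g
ferric citrate: 0.12 g/L × 1.38 L = 0.1656 g = 165.60 mg

thiamine 4.47 mL; glycerol 37.22 mL; L-arginine 0.49 g; ferric citrate 165.60 mg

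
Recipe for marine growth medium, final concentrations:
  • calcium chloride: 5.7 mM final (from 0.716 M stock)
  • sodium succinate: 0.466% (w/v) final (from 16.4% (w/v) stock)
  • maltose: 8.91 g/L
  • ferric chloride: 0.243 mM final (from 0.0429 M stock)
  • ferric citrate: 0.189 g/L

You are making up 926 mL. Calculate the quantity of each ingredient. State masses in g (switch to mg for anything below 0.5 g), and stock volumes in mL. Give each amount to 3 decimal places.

Working volume: 926 mL = 0.926 L.
calcium chloride: V = C2·V2/C1 = 5.7 mM × 926 mL ÷ 716 mM = 7.372 mL
sodium succinate: V = C2·V2/C1 = 0.466% ÷ 16.4% × 926 mL = 26.312 mL
maltose: 8.91 g/L × 0.926 L = 8.251 g
ferric chloride: V = C2·V2/C1 = 0.243 mM × 926 mL ÷ 42.9 mM = 5.245 mL
ferric citrate: 0.189 g/L × 0.926 L = 0.175014 g = 175.014 mg

calcium chloride 7.372 mL; sodium succinate 26.312 mL; maltose 8.251 g; ferric chloride 5.245 mL; ferric citrate 175.014 mg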